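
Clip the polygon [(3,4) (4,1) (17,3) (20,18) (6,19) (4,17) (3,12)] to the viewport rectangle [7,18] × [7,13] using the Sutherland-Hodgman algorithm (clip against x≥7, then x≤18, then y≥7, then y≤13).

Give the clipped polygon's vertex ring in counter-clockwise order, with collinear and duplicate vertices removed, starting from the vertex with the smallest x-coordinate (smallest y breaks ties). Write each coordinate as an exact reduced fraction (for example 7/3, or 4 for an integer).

1. After x ≥ 7: [(7,19/13) (17,3) (20,18) (7,265/14)]
2. After x ≤ 18: [(7,19/13) (17,3) (18,8) (18,127/7) (7,265/14)]
3. After y ≥ 7: [(7,7) (89/5,7) (18,8) (18,127/7) (7,265/14)]
4. After y ≤ 13: [(7,13) (7,7) (89/5,7) (18,8) (18,13)]
5. Canonical ring: [(7,7) (89/5,7) (18,8) (18,13) (7,13)]

Clipped polygon: [(7,7) (89/5,7) (18,8) (18,13) (7,13)]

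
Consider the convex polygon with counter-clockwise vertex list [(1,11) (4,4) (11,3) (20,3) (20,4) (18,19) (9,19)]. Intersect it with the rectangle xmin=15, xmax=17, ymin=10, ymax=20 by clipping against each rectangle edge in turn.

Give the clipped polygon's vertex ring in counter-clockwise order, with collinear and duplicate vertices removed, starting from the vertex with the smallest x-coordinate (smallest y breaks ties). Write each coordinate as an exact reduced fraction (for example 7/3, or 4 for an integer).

1. After x ≥ 15: [(15,3) (20,3) (20,4) (18,19) (15,19)]
2. After x ≤ 17: [(15,3) (17,3) (17,19) (15,19)]
3. After y ≥ 10: [(15,10) (17,10) (17,19) (15,19)]
4. After y ≤ 20: [(15,10) (17,10) (17,19) (15,19)]
5. Canonical ring: [(15,10) (17,10) (17,19) (15,19)]

Clipped polygon: [(15,10) (17,10) (17,19) (15,19)]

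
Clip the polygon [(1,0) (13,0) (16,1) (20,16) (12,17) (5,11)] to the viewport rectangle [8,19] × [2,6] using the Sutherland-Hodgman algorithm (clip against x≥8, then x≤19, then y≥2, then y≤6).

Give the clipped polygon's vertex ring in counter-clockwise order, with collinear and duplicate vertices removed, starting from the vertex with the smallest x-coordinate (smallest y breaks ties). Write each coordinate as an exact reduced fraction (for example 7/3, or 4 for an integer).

Clipped polygon: [(8,2) (244/15,2) (52/3,6) (8,6)]

1. After x ≥ 8: [(8,0) (13,0) (16,1) (20,16) (12,17) (8,95/7)]
2. After x ≤ 19: [(8,0) (13,0) (16,1) (19,49/4) (19,129/8) (12,17) (8,95/7)]
3. After y ≥ 2: [(8,2) (244/15,2) (19,49/4) (19,129/8) (12,17) (8,95/7)]
4. After y ≤ 6: [(8,6) (8,2) (244/15,2) (52/3,6)]
5. Canonical ring: [(8,2) (244/15,2) (52/3,6) (8,6)]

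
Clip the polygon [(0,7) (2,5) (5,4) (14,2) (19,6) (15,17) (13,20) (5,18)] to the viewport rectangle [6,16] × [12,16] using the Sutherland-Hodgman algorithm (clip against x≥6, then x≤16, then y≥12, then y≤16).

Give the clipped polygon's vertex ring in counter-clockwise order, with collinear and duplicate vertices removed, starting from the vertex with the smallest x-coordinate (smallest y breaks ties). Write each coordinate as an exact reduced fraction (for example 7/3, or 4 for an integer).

1. After x ≥ 6: [(6,34/9) (14,2) (19,6) (15,17) (13,20) (6,73/4)]
2. After x ≤ 16: [(6,34/9) (14,2) (16,18/5) (16,57/4) (15,17) (13,20) (6,73/4)]
3. After y ≥ 12: [(6,12) (16,12) (16,57/4) (15,17) (13,20) (6,73/4)]
4. After y ≤ 16: [(6,16) (6,12) (16,12) (16,57/4) (169/11,16)]
5. Canonical ring: [(6,12) (16,12) (16,57/4) (169/11,16) (6,16)]

Clipped polygon: [(6,12) (16,12) (16,57/4) (169/11,16) (6,16)]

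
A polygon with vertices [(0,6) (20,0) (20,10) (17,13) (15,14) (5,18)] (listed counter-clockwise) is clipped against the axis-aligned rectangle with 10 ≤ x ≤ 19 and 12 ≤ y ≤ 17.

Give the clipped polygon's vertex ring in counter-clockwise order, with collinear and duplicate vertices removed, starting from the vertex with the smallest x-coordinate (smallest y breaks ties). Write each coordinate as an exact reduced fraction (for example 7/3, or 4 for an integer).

Clipped polygon: [(10,12) (18,12) (17,13) (15,14) (10,16)]

1. After x ≥ 10: [(10,3) (20,0) (20,10) (17,13) (15,14) (10,16)]
2. After x ≤ 19: [(10,3) (19,3/10) (19,11) (17,13) (15,14) (10,16)]
3. After y ≥ 12: [(10,12) (18,12) (17,13) (15,14) (10,16)]
4. After y ≤ 17: [(10,12) (18,12) (17,13) (15,14) (10,16)]
5. Canonical ring: [(10,12) (18,12) (17,13) (15,14) (10,16)]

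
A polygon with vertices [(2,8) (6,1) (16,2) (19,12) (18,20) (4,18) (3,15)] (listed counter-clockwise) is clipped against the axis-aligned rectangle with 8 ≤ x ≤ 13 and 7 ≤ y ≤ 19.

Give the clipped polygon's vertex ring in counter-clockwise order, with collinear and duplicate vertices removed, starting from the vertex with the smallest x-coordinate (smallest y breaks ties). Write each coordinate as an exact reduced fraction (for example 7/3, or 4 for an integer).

1. After x ≥ 8: [(8,6/5) (16,2) (19,12) (18,20) (8,130/7)]
2. After x ≤ 13: [(8,6/5) (13,17/10) (13,135/7) (8,130/7)]
3. After y ≥ 7: [(8,7) (13,7) (13,135/7) (8,130/7)]
4. After y ≤ 19: [(8,7) (13,7) (13,19) (11,19) (8,130/7)]
5. Canonical ring: [(8,7) (13,7) (13,19) (11,19) (8,130/7)]

Clipped polygon: [(8,7) (13,7) (13,19) (11,19) (8,130/7)]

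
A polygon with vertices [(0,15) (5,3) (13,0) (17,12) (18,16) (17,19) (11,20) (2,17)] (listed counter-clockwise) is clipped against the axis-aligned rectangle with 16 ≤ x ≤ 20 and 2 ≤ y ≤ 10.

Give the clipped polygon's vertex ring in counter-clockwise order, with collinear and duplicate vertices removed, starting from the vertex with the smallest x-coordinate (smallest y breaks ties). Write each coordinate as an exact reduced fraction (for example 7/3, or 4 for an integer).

1. After x ≥ 16: [(16,9) (17,12) (18,16) (17,19) (16,115/6)]
2. After x ≤ 20: [(16,9) (17,12) (18,16) (17,19) (16,115/6)]
3. After y ≥ 2: [(16,9) (17,12) (18,16) (17,19) (16,115/6)]
4. After y ≤ 10: [(16,10) (16,9) (49/3,10)]
5. Canonical ring: [(16,9) (49/3,10) (16,10)]

Clipped polygon: [(16,9) (49/3,10) (16,10)]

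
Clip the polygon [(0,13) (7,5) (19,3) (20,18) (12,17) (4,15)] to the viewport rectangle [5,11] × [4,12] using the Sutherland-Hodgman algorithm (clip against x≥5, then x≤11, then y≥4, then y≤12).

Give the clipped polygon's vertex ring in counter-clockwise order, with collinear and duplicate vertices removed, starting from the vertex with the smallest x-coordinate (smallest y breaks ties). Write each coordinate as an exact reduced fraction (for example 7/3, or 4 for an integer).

Clipped polygon: [(5,51/7) (7,5) (11,13/3) (11,12) (5,12)]

1. After x ≥ 5: [(5,51/7) (7,5) (19,3) (20,18) (12,17) (5,61/4)]
2. After x ≤ 11: [(5,51/7) (7,5) (11,13/3) (11,67/4) (5,61/4)]
3. After y ≥ 4: [(5,51/7) (7,5) (11,13/3) (11,67/4) (5,61/4)]
4. After y ≤ 12: [(5,12) (5,51/7) (7,5) (11,13/3) (11,12)]
5. Canonical ring: [(5,51/7) (7,5) (11,13/3) (11,12) (5,12)]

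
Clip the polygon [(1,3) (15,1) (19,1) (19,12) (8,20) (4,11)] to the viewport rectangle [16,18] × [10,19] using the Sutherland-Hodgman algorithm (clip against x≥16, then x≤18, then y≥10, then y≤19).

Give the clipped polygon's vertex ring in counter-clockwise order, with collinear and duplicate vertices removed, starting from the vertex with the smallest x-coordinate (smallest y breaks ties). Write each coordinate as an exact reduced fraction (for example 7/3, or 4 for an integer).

Clipped polygon: [(16,10) (18,10) (18,140/11) (16,156/11)]

1. After x ≥ 16: [(16,1) (19,1) (19,12) (16,156/11)]
2. After x ≤ 18: [(16,1) (18,1) (18,140/11) (16,156/11)]
3. After y ≥ 10: [(16,10) (18,10) (18,140/11) (16,156/11)]
4. After y ≤ 19: [(16,10) (18,10) (18,140/11) (16,156/11)]
5. Canonical ring: [(16,10) (18,10) (18,140/11) (16,156/11)]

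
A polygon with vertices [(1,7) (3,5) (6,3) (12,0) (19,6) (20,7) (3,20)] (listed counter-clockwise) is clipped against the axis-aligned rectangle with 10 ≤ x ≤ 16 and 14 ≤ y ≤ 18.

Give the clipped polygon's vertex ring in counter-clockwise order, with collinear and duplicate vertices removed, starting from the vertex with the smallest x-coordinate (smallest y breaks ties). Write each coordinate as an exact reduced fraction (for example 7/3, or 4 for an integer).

Clipped polygon: [(10,14) (141/13,14) (10,249/17)]

1. After x ≥ 10: [(10,1) (12,0) (19,6) (20,7) (10,249/17)]
2. After x ≤ 16: [(10,1) (12,0) (16,24/7) (16,171/17) (10,249/17)]
3. After y ≥ 14: [(10,14) (141/13,14) (10,249/17)]
4. After y ≤ 18: [(10,14) (141/13,14) (10,249/17)]
5. Canonical ring: [(10,14) (141/13,14) (10,249/17)]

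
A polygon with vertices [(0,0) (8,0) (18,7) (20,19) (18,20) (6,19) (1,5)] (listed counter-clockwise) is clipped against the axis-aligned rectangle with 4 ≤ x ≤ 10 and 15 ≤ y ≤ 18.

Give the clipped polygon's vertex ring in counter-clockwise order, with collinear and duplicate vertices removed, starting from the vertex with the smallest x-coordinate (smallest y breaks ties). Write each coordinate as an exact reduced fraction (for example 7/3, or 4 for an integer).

Clipped polygon: [(32/7,15) (10,15) (10,18) (79/14,18)]

1. After x ≥ 4: [(4,0) (8,0) (18,7) (20,19) (18,20) (6,19) (4,67/5)]
2. After x ≤ 10: [(4,0) (8,0) (10,7/5) (10,58/3) (6,19) (4,67/5)]
3. After y ≥ 15: [(10,15) (10,58/3) (6,19) (32/7,15)]
4. After y ≤ 18: [(10,15) (10,18) (79/14,18) (32/7,15)]
5. Canonical ring: [(32/7,15) (10,15) (10,18) (79/14,18)]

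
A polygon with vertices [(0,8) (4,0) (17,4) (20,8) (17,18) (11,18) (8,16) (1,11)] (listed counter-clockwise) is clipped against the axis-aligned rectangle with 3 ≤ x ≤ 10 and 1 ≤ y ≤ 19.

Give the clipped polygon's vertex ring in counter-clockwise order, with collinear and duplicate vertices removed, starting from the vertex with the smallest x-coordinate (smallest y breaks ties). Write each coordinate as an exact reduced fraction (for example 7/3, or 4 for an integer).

1. After x ≥ 3: [(3,2) (4,0) (17,4) (20,8) (17,18) (11,18) (8,16) (3,87/7)]
2. After x ≤ 10: [(3,2) (4,0) (10,24/13) (10,52/3) (8,16) (3,87/7)]
3. After y ≥ 1: [(3,2) (7/2,1) (29/4,1) (10,24/13) (10,52/3) (8,16) (3,87/7)]
4. After y ≤ 19: [(3,2) (7/2,1) (29/4,1) (10,24/13) (10,52/3) (8,16) (3,87/7)]
5. Canonical ring: [(3,2) (7/2,1) (29/4,1) (10,24/13) (10,52/3) (8,16) (3,87/7)]

Clipped polygon: [(3,2) (7/2,1) (29/4,1) (10,24/13) (10,52/3) (8,16) (3,87/7)]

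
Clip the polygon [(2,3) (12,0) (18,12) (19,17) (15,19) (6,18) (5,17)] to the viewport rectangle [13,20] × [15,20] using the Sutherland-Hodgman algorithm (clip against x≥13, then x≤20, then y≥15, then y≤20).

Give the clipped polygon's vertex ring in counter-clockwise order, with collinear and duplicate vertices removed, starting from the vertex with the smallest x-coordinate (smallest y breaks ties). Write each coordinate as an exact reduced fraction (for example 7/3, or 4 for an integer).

Clipped polygon: [(13,15) (93/5,15) (19,17) (15,19) (13,169/9)]

1. After x ≥ 13: [(13,2) (18,12) (19,17) (15,19) (13,169/9)]
2. After x ≤ 20: [(13,2) (18,12) (19,17) (15,19) (13,169/9)]
3. After y ≥ 15: [(13,15) (93/5,15) (19,17) (15,19) (13,169/9)]
4. After y ≤ 20: [(13,15) (93/5,15) (19,17) (15,19) (13,169/9)]
5. Canonical ring: [(13,15) (93/5,15) (19,17) (15,19) (13,169/9)]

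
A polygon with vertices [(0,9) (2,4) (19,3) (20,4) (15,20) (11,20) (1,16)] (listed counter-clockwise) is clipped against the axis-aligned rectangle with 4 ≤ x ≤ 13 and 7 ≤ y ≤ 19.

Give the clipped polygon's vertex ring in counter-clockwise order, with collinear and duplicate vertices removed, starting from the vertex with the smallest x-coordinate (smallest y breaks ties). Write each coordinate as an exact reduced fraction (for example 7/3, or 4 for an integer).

Clipped polygon: [(4,7) (13,7) (13,19) (17/2,19) (4,86/5)]

1. After x ≥ 4: [(4,66/17) (19,3) (20,4) (15,20) (11,20) (4,86/5)]
2. After x ≤ 13: [(4,66/17) (13,57/17) (13,20) (11,20) (4,86/5)]
3. After y ≥ 7: [(4,7) (13,7) (13,20) (11,20) (4,86/5)]
4. After y ≤ 19: [(4,7) (13,7) (13,19) (17/2,19) (4,86/5)]
5. Canonical ring: [(4,7) (13,7) (13,19) (17/2,19) (4,86/5)]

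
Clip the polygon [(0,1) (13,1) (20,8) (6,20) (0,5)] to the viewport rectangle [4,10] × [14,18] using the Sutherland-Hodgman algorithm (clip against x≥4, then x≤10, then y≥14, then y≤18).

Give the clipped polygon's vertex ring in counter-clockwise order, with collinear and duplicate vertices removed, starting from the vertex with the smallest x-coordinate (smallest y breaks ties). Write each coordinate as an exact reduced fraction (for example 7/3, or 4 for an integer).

1. After x ≥ 4: [(4,1) (13,1) (20,8) (6,20) (4,15)]
2. After x ≤ 10: [(4,1) (10,1) (10,116/7) (6,20) (4,15)]
3. After y ≥ 14: [(4,14) (10,14) (10,116/7) (6,20) (4,15)]
4. After y ≤ 18: [(4,14) (10,14) (10,116/7) (25/3,18) (26/5,18) (4,15)]
5. Canonical ring: [(4,14) (10,14) (10,116/7) (25/3,18) (26/5,18) (4,15)]

Clipped polygon: [(4,14) (10,14) (10,116/7) (25/3,18) (26/5,18) (4,15)]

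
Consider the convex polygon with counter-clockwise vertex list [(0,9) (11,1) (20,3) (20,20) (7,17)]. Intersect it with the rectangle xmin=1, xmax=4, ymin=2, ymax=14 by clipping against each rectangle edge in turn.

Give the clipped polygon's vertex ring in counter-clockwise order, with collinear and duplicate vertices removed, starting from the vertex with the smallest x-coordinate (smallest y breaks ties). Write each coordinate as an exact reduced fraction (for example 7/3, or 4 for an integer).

Clipped polygon: [(1,91/11) (4,67/11) (4,95/7) (1,71/7)]

1. After x ≥ 1: [(1,71/7) (1,91/11) (11,1) (20,3) (20,20) (7,17)]
2. After x ≤ 4: [(4,95/7) (1,71/7) (1,91/11) (4,67/11)]
3. After y ≥ 2: [(4,95/7) (1,71/7) (1,91/11) (4,67/11)]
4. After y ≤ 14: [(4,95/7) (1,71/7) (1,91/11) (4,67/11)]
5. Canonical ring: [(1,91/11) (4,67/11) (4,95/7) (1,71/7)]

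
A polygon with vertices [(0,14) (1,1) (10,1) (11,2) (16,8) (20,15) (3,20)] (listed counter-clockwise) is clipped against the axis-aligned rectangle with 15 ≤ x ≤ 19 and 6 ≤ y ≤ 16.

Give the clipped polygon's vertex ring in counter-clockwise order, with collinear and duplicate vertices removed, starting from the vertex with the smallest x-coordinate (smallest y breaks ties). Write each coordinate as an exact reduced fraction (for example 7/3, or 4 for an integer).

1. After x ≥ 15: [(15,34/5) (16,8) (20,15) (15,280/17)]
2. After x ≤ 19: [(15,34/5) (16,8) (19,53/4) (19,260/17) (15,280/17)]
3. After y ≥ 6: [(15,34/5) (16,8) (19,53/4) (19,260/17) (15,280/17)]
4. After y ≤ 16: [(15,16) (15,34/5) (16,8) (19,53/4) (19,260/17) (83/5,16)]
5. Canonical ring: [(15,34/5) (16,8) (19,53/4) (19,260/17) (83/5,16) (15,16)]

Clipped polygon: [(15,34/5) (16,8) (19,53/4) (19,260/17) (83/5,16) (15,16)]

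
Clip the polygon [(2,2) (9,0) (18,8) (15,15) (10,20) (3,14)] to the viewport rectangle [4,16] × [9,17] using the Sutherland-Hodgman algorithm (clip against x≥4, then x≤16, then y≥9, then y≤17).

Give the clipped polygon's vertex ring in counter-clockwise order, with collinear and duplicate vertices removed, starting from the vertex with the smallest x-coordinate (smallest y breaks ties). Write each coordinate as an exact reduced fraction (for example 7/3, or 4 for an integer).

1. After x ≥ 4: [(4,10/7) (9,0) (18,8) (15,15) (10,20) (4,104/7)]
2. After x ≤ 16: [(4,10/7) (9,0) (16,56/9) (16,38/3) (15,15) (10,20) (4,104/7)]
3. After y ≥ 9: [(4,9) (16,9) (16,38/3) (15,15) (10,20) (4,104/7)]
4. After y ≤ 17: [(4,9) (16,9) (16,38/3) (15,15) (13,17) (13/2,17) (4,104/7)]
5. Canonical ring: [(4,9) (16,9) (16,38/3) (15,15) (13,17) (13/2,17) (4,104/7)]

Clipped polygon: [(4,9) (16,9) (16,38/3) (15,15) (13,17) (13/2,17) (4,104/7)]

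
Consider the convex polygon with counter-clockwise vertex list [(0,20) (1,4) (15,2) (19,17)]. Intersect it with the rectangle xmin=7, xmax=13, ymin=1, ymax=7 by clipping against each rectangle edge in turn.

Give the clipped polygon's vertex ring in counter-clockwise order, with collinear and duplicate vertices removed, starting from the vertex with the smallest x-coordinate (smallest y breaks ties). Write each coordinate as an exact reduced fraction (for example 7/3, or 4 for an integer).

1. After x ≥ 7: [(7,359/19) (7,22/7) (15,2) (19,17)]
2. After x ≤ 13: [(13,341/19) (7,359/19) (7,22/7) (13,16/7)]
3. After y ≥ 1: [(13,341/19) (7,359/19) (7,22/7) (13,16/7)]
4. After y ≤ 7: [(13,7) (7,7) (7,22/7) (13,16/7)]
5. Canonical ring: [(7,22/7) (13,16/7) (13,7) (7,7)]

Clipped polygon: [(7,22/7) (13,16/7) (13,7) (7,7)]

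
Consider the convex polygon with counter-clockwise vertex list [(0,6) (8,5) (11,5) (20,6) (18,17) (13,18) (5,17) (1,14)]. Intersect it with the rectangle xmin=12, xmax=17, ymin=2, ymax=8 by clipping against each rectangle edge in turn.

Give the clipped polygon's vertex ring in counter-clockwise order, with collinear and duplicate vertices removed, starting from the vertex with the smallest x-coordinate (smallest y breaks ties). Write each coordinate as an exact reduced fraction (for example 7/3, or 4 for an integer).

Clipped polygon: [(12,46/9) (17,17/3) (17,8) (12,8)]

1. After x ≥ 12: [(12,46/9) (20,6) (18,17) (13,18) (12,143/8)]
2. After x ≤ 17: [(12,46/9) (17,17/3) (17,86/5) (13,18) (12,143/8)]
3. After y ≥ 2: [(12,46/9) (17,17/3) (17,86/5) (13,18) (12,143/8)]
4. After y ≤ 8: [(12,8) (12,46/9) (17,17/3) (17,8)]
5. Canonical ring: [(12,46/9) (17,17/3) (17,8) (12,8)]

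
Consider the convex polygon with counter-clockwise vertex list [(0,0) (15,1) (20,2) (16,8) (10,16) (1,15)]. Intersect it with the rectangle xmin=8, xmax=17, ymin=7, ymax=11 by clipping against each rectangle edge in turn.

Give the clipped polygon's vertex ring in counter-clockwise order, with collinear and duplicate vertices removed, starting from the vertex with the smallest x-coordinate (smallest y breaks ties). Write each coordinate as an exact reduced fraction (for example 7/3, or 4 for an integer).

Clipped polygon: [(8,7) (50/3,7) (16,8) (55/4,11) (8,11)]

1. After x ≥ 8: [(8,8/15) (15,1) (20,2) (16,8) (10,16) (8,142/9)]
2. After x ≤ 17: [(8,8/15) (15,1) (17,7/5) (17,13/2) (16,8) (10,16) (8,142/9)]
3. After y ≥ 7: [(8,7) (50/3,7) (16,8) (10,16) (8,142/9)]
4. After y ≤ 11: [(8,11) (8,7) (50/3,7) (16,8) (55/4,11)]
5. Canonical ring: [(8,7) (50/3,7) (16,8) (55/4,11) (8,11)]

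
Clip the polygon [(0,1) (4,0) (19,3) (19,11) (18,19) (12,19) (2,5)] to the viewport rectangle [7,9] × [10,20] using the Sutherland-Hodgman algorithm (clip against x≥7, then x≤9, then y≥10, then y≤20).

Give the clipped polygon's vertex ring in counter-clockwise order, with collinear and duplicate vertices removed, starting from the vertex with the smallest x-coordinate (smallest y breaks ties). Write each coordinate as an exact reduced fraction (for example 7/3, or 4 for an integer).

1. After x ≥ 7: [(7,3/5) (19,3) (19,11) (18,19) (12,19) (7,12)]
2. After x ≤ 9: [(7,3/5) (9,1) (9,74/5) (7,12)]
3. After y ≥ 10: [(7,10) (9,10) (9,74/5) (7,12)]
4. After y ≤ 20: [(7,10) (9,10) (9,74/5) (7,12)]
5. Canonical ring: [(7,10) (9,10) (9,74/5) (7,12)]

Clipped polygon: [(7,10) (9,10) (9,74/5) (7,12)]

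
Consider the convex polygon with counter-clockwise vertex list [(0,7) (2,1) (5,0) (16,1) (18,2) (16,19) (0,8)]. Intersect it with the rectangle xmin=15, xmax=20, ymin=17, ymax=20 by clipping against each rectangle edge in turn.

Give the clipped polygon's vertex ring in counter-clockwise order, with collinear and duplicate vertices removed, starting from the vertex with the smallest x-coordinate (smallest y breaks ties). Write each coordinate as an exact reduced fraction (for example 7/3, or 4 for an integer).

1. After x ≥ 15: [(15,10/11) (16,1) (18,2) (16,19) (15,293/16)]
2. After x ≤ 20: [(15,10/11) (16,1) (18,2) (16,19) (15,293/16)]
3. After y ≥ 17: [(15,17) (276/17,17) (16,19) (15,293/16)]
4. After y ≤ 20: [(15,17) (276/17,17) (16,19) (15,293/16)]
5. Canonical ring: [(15,17) (276/17,17) (16,19) (15,293/16)]

Clipped polygon: [(15,17) (276/17,17) (16,19) (15,293/16)]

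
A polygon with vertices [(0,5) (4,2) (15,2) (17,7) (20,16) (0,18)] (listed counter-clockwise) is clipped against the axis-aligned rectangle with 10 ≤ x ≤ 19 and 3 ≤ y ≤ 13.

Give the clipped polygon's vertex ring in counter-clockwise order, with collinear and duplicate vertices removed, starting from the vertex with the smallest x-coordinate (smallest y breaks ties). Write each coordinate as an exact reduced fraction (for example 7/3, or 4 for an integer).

1. After x ≥ 10: [(10,2) (15,2) (17,7) (20,16) (10,17)]
2. After x ≤ 19: [(10,2) (15,2) (17,7) (19,13) (19,161/10) (10,17)]
3. After y ≥ 3: [(10,3) (77/5,3) (17,7) (19,13) (19,161/10) (10,17)]
4. After y ≤ 13: [(10,13) (10,3) (77/5,3) (17,7) (19,13) (19,13)]
5. Canonical ring: [(10,3) (77/5,3) (17,7) (19,13) (10,13)]

Clipped polygon: [(10,3) (77/5,3) (17,7) (19,13) (10,13)]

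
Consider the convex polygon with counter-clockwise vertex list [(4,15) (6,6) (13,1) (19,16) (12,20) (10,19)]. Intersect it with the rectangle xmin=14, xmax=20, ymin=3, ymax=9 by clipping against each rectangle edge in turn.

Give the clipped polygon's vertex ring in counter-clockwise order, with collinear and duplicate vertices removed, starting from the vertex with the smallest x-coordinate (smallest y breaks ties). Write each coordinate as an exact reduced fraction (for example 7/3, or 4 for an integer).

1. After x ≥ 14: [(14,7/2) (19,16) (14,132/7)]
2. After x ≤ 20: [(14,7/2) (19,16) (14,132/7)]
3. After y ≥ 3: [(14,7/2) (19,16) (14,132/7)]
4. After y ≤ 9: [(14,9) (14,7/2) (81/5,9)]
5. Canonical ring: [(14,7/2) (81/5,9) (14,9)]

Clipped polygon: [(14,7/2) (81/5,9) (14,9)]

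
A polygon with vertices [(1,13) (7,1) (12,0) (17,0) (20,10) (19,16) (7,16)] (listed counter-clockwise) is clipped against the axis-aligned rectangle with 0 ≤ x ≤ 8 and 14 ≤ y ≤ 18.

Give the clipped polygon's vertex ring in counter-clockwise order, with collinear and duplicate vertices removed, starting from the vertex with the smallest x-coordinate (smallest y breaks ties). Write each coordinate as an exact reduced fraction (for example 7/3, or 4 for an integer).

1. After x ≥ 0: [(1,13) (7,1) (12,0) (17,0) (20,10) (19,16) (7,16)]
2. After x ≤ 8: [(1,13) (7,1) (8,4/5) (8,16) (7,16)]
3. After y ≥ 14: [(3,14) (8,14) (8,16) (7,16)]
4. After y ≤ 18: [(3,14) (8,14) (8,16) (7,16)]
5. Canonical ring: [(3,14) (8,14) (8,16) (7,16)]

Clipped polygon: [(3,14) (8,14) (8,16) (7,16)]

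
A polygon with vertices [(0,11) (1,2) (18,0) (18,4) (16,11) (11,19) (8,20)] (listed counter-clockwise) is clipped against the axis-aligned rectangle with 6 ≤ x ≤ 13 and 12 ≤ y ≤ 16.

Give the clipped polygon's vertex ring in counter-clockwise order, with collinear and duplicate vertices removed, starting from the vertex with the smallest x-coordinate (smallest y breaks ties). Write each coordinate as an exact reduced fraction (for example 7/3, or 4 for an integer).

Clipped polygon: [(6,12) (13,12) (13,79/5) (103/8,16) (6,16)]

1. After x ≥ 6: [(6,71/4) (6,24/17) (18,0) (18,4) (16,11) (11,19) (8,20)]
2. After x ≤ 13: [(6,71/4) (6,24/17) (13,10/17) (13,79/5) (11,19) (8,20)]
3. After y ≥ 12: [(6,71/4) (6,12) (13,12) (13,79/5) (11,19) (8,20)]
4. After y ≤ 16: [(6,16) (6,12) (13,12) (13,79/5) (103/8,16)]
5. Canonical ring: [(6,12) (13,12) (13,79/5) (103/8,16) (6,16)]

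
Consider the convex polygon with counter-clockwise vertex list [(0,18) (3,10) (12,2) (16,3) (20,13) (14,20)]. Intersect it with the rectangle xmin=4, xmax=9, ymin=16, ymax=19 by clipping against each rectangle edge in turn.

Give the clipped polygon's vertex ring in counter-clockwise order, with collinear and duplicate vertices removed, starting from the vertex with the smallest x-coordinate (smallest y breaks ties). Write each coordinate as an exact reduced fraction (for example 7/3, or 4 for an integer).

1. After x ≥ 4: [(4,130/7) (4,82/9) (12,2) (16,3) (20,13) (14,20)]
2. After x ≤ 9: [(9,135/7) (4,130/7) (4,82/9) (9,14/3)]
3. After y ≥ 16: [(9,16) (9,135/7) (4,130/7) (4,16)]
4. After y ≤ 19: [(9,16) (9,19) (7,19) (4,130/7) (4,16)]
5. Canonical ring: [(4,16) (9,16) (9,19) (7,19) (4,130/7)]

Clipped polygon: [(4,16) (9,16) (9,19) (7,19) (4,130/7)]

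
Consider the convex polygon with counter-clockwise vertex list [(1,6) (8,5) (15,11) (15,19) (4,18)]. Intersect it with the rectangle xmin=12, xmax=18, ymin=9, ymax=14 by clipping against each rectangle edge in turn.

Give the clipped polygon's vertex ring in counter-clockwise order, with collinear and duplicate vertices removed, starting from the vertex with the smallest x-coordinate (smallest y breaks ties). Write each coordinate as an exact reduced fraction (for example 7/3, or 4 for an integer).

1. After x ≥ 12: [(12,59/7) (15,11) (15,19) (12,206/11)]
2. After x ≤ 18: [(12,59/7) (15,11) (15,19) (12,206/11)]
3. After y ≥ 9: [(12,9) (38/3,9) (15,11) (15,19) (12,206/11)]
4. After y ≤ 14: [(12,14) (12,9) (38/3,9) (15,11) (15,14)]
5. Canonical ring: [(12,9) (38/3,9) (15,11) (15,14) (12,14)]

Clipped polygon: [(12,9) (38/3,9) (15,11) (15,14) (12,14)]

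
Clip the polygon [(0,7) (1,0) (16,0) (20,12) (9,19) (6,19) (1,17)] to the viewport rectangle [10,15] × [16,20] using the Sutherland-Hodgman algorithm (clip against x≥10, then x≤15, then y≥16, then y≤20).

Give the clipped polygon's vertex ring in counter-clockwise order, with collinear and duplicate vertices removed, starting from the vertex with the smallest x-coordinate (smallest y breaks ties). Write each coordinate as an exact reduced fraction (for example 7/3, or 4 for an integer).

Clipped polygon: [(10,16) (96/7,16) (10,202/11)]

1. After x ≥ 10: [(10,0) (16,0) (20,12) (10,202/11)]
2. After x ≤ 15: [(10,0) (15,0) (15,167/11) (10,202/11)]
3. After y ≥ 16: [(10,16) (96/7,16) (10,202/11)]
4. After y ≤ 20: [(10,16) (96/7,16) (10,202/11)]
5. Canonical ring: [(10,16) (96/7,16) (10,202/11)]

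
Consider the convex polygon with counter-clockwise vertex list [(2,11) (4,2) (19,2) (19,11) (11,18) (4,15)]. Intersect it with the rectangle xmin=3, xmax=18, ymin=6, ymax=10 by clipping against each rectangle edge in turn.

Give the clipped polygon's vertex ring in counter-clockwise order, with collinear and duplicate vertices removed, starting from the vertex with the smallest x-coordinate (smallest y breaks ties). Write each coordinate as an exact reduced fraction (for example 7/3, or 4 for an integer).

1. After x ≥ 3: [(3,13) (3,13/2) (4,2) (19,2) (19,11) (11,18) (4,15)]
2. After x ≤ 18: [(3,13) (3,13/2) (4,2) (18,2) (18,95/8) (11,18) (4,15)]
3. After y ≥ 6: [(3,13) (3,13/2) (28/9,6) (18,6) (18,95/8) (11,18) (4,15)]
4. After y ≤ 10: [(3,10) (3,13/2) (28/9,6) (18,6) (18,10)]
5. Canonical ring: [(3,13/2) (28/9,6) (18,6) (18,10) (3,10)]

Clipped polygon: [(3,13/2) (28/9,6) (18,6) (18,10) (3,10)]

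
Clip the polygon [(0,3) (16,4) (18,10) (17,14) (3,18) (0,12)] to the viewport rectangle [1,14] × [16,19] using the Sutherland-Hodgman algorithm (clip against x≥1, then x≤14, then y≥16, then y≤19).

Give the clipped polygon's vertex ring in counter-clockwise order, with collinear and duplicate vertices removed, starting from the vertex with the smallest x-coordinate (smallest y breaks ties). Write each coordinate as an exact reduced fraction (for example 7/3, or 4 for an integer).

1. After x ≥ 1: [(1,49/16) (16,4) (18,10) (17,14) (3,18) (1,14)]
2. After x ≤ 14: [(1,49/16) (14,31/8) (14,104/7) (3,18) (1,14)]
3. After y ≥ 16: [(10,16) (3,18) (2,16)]
4. After y ≤ 19: [(10,16) (3,18) (2,16)]
5. Canonical ring: [(2,16) (10,16) (3,18)]

Clipped polygon: [(2,16) (10,16) (3,18)]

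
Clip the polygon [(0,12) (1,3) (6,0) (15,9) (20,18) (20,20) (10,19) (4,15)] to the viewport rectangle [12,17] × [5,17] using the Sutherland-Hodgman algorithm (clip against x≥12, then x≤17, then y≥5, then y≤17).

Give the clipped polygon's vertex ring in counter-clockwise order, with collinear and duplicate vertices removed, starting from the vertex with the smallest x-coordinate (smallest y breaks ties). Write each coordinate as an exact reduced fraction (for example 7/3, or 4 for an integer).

1. After x ≥ 12: [(12,6) (15,9) (20,18) (20,20) (12,96/5)]
2. After x ≤ 17: [(12,6) (15,9) (17,63/5) (17,197/10) (12,96/5)]
3. After y ≥ 5: [(12,6) (15,9) (17,63/5) (17,197/10) (12,96/5)]
4. After y ≤ 17: [(12,17) (12,6) (15,9) (17,63/5) (17,17)]
5. Canonical ring: [(12,6) (15,9) (17,63/5) (17,17) (12,17)]

Clipped polygon: [(12,6) (15,9) (17,63/5) (17,17) (12,17)]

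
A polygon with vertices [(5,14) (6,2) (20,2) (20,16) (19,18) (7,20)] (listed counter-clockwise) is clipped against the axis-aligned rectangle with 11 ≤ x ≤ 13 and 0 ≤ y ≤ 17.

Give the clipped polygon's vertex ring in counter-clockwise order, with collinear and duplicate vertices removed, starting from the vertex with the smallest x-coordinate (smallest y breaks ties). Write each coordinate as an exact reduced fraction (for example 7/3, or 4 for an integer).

1. After x ≥ 11: [(11,2) (20,2) (20,16) (19,18) (11,58/3)]
2. After x ≤ 13: [(11,2) (13,2) (13,19) (11,58/3)]
3. After y ≥ 0: [(11,2) (13,2) (13,19) (11,58/3)]
4. After y ≤ 17: [(11,17) (11,2) (13,2) (13,17)]
5. Canonical ring: [(11,2) (13,2) (13,17) (11,17)]

Clipped polygon: [(11,2) (13,2) (13,17) (11,17)]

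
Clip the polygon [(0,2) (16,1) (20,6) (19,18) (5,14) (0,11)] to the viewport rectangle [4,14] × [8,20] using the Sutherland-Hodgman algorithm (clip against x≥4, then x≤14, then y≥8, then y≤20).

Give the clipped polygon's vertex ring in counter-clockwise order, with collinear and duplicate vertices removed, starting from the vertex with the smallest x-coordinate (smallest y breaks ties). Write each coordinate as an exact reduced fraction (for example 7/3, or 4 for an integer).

1. After x ≥ 4: [(4,7/4) (16,1) (20,6) (19,18) (5,14) (4,67/5)]
2. After x ≤ 14: [(4,7/4) (14,9/8) (14,116/7) (5,14) (4,67/5)]
3. After y ≥ 8: [(4,8) (14,8) (14,116/7) (5,14) (4,67/5)]
4. After y ≤ 20: [(4,8) (14,8) (14,116/7) (5,14) (4,67/5)]
5. Canonical ring: [(4,8) (14,8) (14,116/7) (5,14) (4,67/5)]

Clipped polygon: [(4,8) (14,8) (14,116/7) (5,14) (4,67/5)]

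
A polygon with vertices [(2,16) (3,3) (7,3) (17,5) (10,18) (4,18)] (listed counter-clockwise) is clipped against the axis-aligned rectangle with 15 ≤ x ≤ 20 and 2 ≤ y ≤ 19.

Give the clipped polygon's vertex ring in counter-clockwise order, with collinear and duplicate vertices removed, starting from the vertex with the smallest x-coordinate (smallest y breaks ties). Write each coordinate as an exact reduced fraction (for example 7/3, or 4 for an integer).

1. After x ≥ 15: [(15,23/5) (17,5) (15,61/7)]
2. After x ≤ 20: [(15,23/5) (17,5) (15,61/7)]
3. After y ≥ 2: [(15,23/5) (17,5) (15,61/7)]
4. After y ≤ 19: [(15,23/5) (17,5) (15,61/7)]
5. Canonical ring: [(15,23/5) (17,5) (15,61/7)]

Clipped polygon: [(15,23/5) (17,5) (15,61/7)]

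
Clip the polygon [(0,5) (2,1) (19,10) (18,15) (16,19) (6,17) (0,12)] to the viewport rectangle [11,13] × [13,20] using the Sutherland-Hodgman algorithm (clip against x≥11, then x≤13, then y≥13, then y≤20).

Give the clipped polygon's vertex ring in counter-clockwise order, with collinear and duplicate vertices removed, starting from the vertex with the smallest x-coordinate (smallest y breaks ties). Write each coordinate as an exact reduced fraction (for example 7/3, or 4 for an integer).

Clipped polygon: [(11,13) (13,13) (13,92/5) (11,18)]

1. After x ≥ 11: [(11,98/17) (19,10) (18,15) (16,19) (11,18)]
2. After x ≤ 13: [(11,98/17) (13,116/17) (13,92/5) (11,18)]
3. After y ≥ 13: [(11,13) (13,13) (13,92/5) (11,18)]
4. After y ≤ 20: [(11,13) (13,13) (13,92/5) (11,18)]
5. Canonical ring: [(11,13) (13,13) (13,92/5) (11,18)]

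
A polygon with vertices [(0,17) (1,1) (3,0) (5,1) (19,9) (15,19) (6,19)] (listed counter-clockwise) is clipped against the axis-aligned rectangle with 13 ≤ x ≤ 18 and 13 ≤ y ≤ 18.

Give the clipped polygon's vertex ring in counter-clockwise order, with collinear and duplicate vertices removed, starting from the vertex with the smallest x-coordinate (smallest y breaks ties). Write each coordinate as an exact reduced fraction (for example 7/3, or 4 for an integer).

Clipped polygon: [(13,13) (87/5,13) (77/5,18) (13,18)]

1. After x ≥ 13: [(13,39/7) (19,9) (15,19) (13,19)]
2. After x ≤ 18: [(13,39/7) (18,59/7) (18,23/2) (15,19) (13,19)]
3. After y ≥ 13: [(13,13) (87/5,13) (15,19) (13,19)]
4. After y ≤ 18: [(13,18) (13,13) (87/5,13) (77/5,18)]
5. Canonical ring: [(13,13) (87/5,13) (77/5,18) (13,18)]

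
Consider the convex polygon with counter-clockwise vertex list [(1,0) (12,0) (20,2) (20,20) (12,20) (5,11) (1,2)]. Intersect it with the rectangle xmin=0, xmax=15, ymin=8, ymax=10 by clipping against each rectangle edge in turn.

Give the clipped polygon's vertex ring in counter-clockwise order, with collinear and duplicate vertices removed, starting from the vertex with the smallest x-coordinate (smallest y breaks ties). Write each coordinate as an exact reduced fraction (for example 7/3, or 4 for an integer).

1. After x ≥ 0: [(1,0) (12,0) (20,2) (20,20) (12,20) (5,11) (1,2)]
2. After x ≤ 15: [(1,0) (12,0) (15,3/4) (15,20) (12,20) (5,11) (1,2)]
3. After y ≥ 8: [(15,8) (15,20) (12,20) (5,11) (11/3,8)]
4. After y ≤ 10: [(15,8) (15,10) (41/9,10) (11/3,8)]
5. Canonical ring: [(11/3,8) (15,8) (15,10) (41/9,10)]

Clipped polygon: [(11/3,8) (15,8) (15,10) (41/9,10)]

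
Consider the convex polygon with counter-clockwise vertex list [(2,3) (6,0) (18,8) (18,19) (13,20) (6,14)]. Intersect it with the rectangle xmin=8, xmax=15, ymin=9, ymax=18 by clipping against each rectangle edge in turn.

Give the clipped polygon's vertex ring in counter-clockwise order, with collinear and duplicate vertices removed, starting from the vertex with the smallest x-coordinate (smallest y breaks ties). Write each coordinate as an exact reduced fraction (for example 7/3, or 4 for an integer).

1. After x ≥ 8: [(8,4/3) (18,8) (18,19) (13,20) (8,110/7)]
2. After x ≤ 15: [(8,4/3) (15,6) (15,98/5) (13,20) (8,110/7)]
3. After y ≥ 9: [(8,9) (15,9) (15,98/5) (13,20) (8,110/7)]
4. After y ≤ 18: [(8,9) (15,9) (15,18) (32/3,18) (8,110/7)]
5. Canonical ring: [(8,9) (15,9) (15,18) (32/3,18) (8,110/7)]

Clipped polygon: [(8,9) (15,9) (15,18) (32/3,18) (8,110/7)]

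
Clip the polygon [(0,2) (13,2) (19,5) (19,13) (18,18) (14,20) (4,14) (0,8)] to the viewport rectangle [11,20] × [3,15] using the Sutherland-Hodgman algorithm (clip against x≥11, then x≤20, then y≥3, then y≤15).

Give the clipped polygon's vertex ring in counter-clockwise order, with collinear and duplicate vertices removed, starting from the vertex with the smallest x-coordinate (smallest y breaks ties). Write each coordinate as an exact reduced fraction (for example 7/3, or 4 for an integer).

1. After x ≥ 11: [(11,2) (13,2) (19,5) (19,13) (18,18) (14,20) (11,91/5)]
2. After x ≤ 20: [(11,2) (13,2) (19,5) (19,13) (18,18) (14,20) (11,91/5)]
3. After y ≥ 3: [(11,3) (15,3) (19,5) (19,13) (18,18) (14,20) (11,91/5)]
4. After y ≤ 15: [(11,15) (11,3) (15,3) (19,5) (19,13) (93/5,15)]
5. Canonical ring: [(11,3) (15,3) (19,5) (19,13) (93/5,15) (11,15)]

Clipped polygon: [(11,3) (15,3) (19,5) (19,13) (93/5,15) (11,15)]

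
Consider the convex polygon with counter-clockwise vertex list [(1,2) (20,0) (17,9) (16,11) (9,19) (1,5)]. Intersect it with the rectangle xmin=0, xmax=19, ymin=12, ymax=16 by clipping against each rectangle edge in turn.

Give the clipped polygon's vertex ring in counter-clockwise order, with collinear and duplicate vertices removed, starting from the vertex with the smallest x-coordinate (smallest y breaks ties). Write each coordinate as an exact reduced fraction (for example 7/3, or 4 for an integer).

Clipped polygon: [(5,12) (121/8,12) (93/8,16) (51/7,16)]

1. After x ≥ 0: [(1,2) (20,0) (17,9) (16,11) (9,19) (1,5)]
2. After x ≤ 19: [(1,2) (19,2/19) (19,3) (17,9) (16,11) (9,19) (1,5)]
3. After y ≥ 12: [(121/8,12) (9,19) (5,12)]
4. After y ≤ 16: [(121/8,12) (93/8,16) (51/7,16) (5,12)]
5. Canonical ring: [(5,12) (121/8,12) (93/8,16) (51/7,16)]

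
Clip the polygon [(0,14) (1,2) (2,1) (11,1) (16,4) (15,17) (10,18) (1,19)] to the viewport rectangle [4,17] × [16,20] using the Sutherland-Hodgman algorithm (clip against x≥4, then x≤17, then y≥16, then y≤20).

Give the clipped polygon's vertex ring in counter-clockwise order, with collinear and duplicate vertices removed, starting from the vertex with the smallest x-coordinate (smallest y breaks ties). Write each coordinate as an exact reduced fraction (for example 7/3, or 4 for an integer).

1. After x ≥ 4: [(4,1) (11,1) (16,4) (15,17) (10,18) (4,56/3)]
2. After x ≤ 17: [(4,1) (11,1) (16,4) (15,17) (10,18) (4,56/3)]
3. After y ≥ 16: [(4,16) (196/13,16) (15,17) (10,18) (4,56/3)]
4. After y ≤ 20: [(4,16) (196/13,16) (15,17) (10,18) (4,56/3)]
5. Canonical ring: [(4,16) (196/13,16) (15,17) (10,18) (4,56/3)]

Clipped polygon: [(4,16) (196/13,16) (15,17) (10,18) (4,56/3)]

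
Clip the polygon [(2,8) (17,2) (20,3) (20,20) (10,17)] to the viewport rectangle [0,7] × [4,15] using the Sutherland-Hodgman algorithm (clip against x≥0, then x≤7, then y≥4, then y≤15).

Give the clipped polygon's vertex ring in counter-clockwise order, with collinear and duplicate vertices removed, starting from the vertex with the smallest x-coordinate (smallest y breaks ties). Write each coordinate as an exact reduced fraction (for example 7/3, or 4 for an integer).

Clipped polygon: [(2,8) (7,6) (7,109/8)]

1. After x ≥ 0: [(2,8) (17,2) (20,3) (20,20) (10,17)]
2. After x ≤ 7: [(7,109/8) (2,8) (7,6)]
3. After y ≥ 4: [(7,109/8) (2,8) (7,6)]
4. After y ≤ 15: [(7,109/8) (2,8) (7,6)]
5. Canonical ring: [(2,8) (7,6) (7,109/8)]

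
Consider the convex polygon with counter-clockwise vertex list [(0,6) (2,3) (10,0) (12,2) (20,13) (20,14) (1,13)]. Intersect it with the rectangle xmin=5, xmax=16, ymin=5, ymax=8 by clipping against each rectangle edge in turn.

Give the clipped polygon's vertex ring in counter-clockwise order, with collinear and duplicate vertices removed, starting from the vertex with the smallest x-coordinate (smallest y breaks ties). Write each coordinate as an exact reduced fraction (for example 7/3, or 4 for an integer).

1. After x ≥ 5: [(5,15/8) (10,0) (12,2) (20,13) (20,14) (5,251/19)]
2. After x ≤ 16: [(5,15/8) (10,0) (12,2) (16,15/2) (16,262/19) (5,251/19)]
3. After y ≥ 5: [(5,5) (156/11,5) (16,15/2) (16,262/19) (5,251/19)]
4. After y ≤ 8: [(5,8) (5,5) (156/11,5) (16,15/2) (16,8)]
5. Canonical ring: [(5,5) (156/11,5) (16,15/2) (16,8) (5,8)]

Clipped polygon: [(5,5) (156/11,5) (16,15/2) (16,8) (5,8)]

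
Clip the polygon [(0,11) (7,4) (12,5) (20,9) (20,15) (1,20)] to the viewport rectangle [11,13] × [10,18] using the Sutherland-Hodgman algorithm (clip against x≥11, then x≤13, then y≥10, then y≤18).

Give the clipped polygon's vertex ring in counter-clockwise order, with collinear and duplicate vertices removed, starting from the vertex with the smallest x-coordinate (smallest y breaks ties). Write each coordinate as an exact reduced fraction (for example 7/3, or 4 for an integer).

Clipped polygon: [(11,10) (13,10) (13,320/19) (11,330/19)]

1. After x ≥ 11: [(11,24/5) (12,5) (20,9) (20,15) (11,330/19)]
2. After x ≤ 13: [(11,24/5) (12,5) (13,11/2) (13,320/19) (11,330/19)]
3. After y ≥ 10: [(11,10) (13,10) (13,320/19) (11,330/19)]
4. After y ≤ 18: [(11,10) (13,10) (13,320/19) (11,330/19)]
5. Canonical ring: [(11,10) (13,10) (13,320/19) (11,330/19)]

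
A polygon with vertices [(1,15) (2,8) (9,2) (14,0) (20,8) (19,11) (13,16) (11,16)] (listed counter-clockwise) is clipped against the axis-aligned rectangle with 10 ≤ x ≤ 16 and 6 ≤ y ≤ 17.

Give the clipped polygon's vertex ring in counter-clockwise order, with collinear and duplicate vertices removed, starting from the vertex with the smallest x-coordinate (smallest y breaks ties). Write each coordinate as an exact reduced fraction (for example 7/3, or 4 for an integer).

1. After x ≥ 10: [(10,159/10) (10,8/5) (14,0) (20,8) (19,11) (13,16) (11,16)]
2. After x ≤ 16: [(10,159/10) (10,8/5) (14,0) (16,8/3) (16,27/2) (13,16) (11,16)]
3. After y ≥ 6: [(10,159/10) (10,6) (16,6) (16,27/2) (13,16) (11,16)]
4. After y ≤ 17: [(10,159/10) (10,6) (16,6) (16,27/2) (13,16) (11,16)]
5. Canonical ring: [(10,6) (16,6) (16,27/2) (13,16) (11,16) (10,159/10)]

Clipped polygon: [(10,6) (16,6) (16,27/2) (13,16) (11,16) (10,159/10)]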